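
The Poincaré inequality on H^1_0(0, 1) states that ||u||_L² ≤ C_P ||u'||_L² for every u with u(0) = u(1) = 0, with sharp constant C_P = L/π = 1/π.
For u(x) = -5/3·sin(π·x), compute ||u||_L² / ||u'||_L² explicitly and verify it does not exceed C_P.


||u||_L² / ||u'||_L² = 1/π = C_P.

u(x) = -5/3·sin(π·x), so u'(x) = -5*π*cos(π*x)/3.
Writing u(x) = A·sin(kπx/L) with A = -5/3 and k = 1, use ∫_0^L sin²(kπx/L) dx = L/2 and ∫_0^L cos²(kπx/L) dx = L/2.
u² = 25/9·sin²(π·x) and (u')² = 25*π^2/9·cos²(π·x), and each of sin², cos² integrates to L/2 = 1/2 over (0, 1).
∫_0^1 u² dx = 25/18, so ||u||_L² = 5*sqrt(2)/6.
∫_0^1 (u')² dx = 25*π^2/18, so ||u'||_L² = 5*sqrt(2)*π/6.
Ratio ||u||_L² / ||u'||_L² = 1/π.
Sharp Poincaré constant on H^1_0(0, 1) is C_P = L/π = 1/π, achieved by sin(π·x).
This is the k = 1 eigenfunction (up to amplitude), so the ratio equals the sharp Poincaré constant exactly.


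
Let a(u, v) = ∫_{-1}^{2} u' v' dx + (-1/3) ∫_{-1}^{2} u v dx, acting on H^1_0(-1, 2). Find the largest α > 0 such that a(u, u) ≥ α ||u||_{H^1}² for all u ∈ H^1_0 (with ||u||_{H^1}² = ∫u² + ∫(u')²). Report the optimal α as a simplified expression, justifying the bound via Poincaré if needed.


α = (-3 + π^2)/(9 + π^2)

Coercivity of a(·,·) on H^1_0(-1, 2) means a(u, u) ≥ α ||u||_{H^1}² for every u ∈ H^1_0.
The interval has length L = 3, and Poincaré/coercivity depend only on L. Here a(u, u) = ∫(u')² + (-1/3)·∫u².
Here c = -1/3 < 0 with |c| < (π/L)² = π^2/9, so coercivity still holds. The condition a(u,u) ≥ α||u||_{H^1}² reads (1−α)∫(u')² ≥ (α−c)∫u². Any admissible α is ≤ 1 (rapidly oscillating u have ∫u²/∫(u')² → 0), and α = 1 would force 0 ≥ (1−c)∫u², impossible since c < 1; so 1−α > 0. By the sharp Poincaré inequality on H^1_0 of an interval of length L, ∫(u')² ≥ (π/L)²∫u² with equality for the first sine mode sin(π(x−x₀)/L) (x₀ the left endpoint), so the inequality holds for all u iff (1−α)(π/L)² ≥ α − c, i.e. α ≤ ((π/L)² + c)/((π/L)² + 1) = (1 + c(L/π)²)/(1 + (L/π)²). (Direct route, valid since c ≤ 0: Poincaré gives c∫u² ≥ c(L/π)²∫(u')², so a(u,u) ≥ (1 + c(L/π)²)∫(u')², while ||u||_{H^1}² ≤ (1 + (L/π)²)∫(u')²; dividing yields the same α.) With (π/L)² = π^2/9 and c = -1/3, the largest admissible constant is α = ((π/L)² + c)/((π/L)² + 1).
Simplifying, α = (-3 + π^2)/(9 + π^2).


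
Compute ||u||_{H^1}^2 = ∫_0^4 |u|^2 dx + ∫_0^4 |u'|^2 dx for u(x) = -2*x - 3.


||u||_{H^1}^2 = 700/3

The H^1 norm (squared) on an interval (0, L) is
  ||u||_{H^1}^2 = ∫_0^L u(x)^2 dx + ∫_0^L u'(x)^2 dx.
Compute u'(x) = -2.
Then u(x)^2 = 4*x**2 + 12*x + 9 and u'(x)^2 = 4.
Integrate each monomial from 0 to 4 using ∫_0^4 c·x^n dx = c·4^(n+1)/(n+1):
  ∫_0^4 u(x)^2 dx = ∫_0^4 (4*x^2 + 12*x + 9) dx. Term by term:
    ∫_0^4 4*x^2 dx = 256/3;  ∫_0^4 12*x dx = 96;  ∫_0^4 9 dx = 36.
  Sum: 256/3 + 96 + 36 = 652/3.
  ∫_0^4 u'(x)^2 dx = ∫_0^4 (4) dx. Term by term:
    ∫_0^4 4 dx = 16.
Adding: ||u||_{H^1}^2 = 652/3 + 16 = 700/3.


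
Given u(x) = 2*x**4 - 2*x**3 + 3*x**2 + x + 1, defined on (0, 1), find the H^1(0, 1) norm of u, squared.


||u||_{H^1}^2 = 17371/630

The H^1 norm (squared) on an interval (0, L) is
  ||u||_{H^1}^2 = ∫_0^L u(x)^2 dx + ∫_0^L u'(x)^2 dx.
Compute u'(x) = 8*x**3 - 6*x**2 + 6*x + 1.
Then u(x)^2 = 4*x**8 - 8*x**7 + 16*x**6 - 8*x**5 + 9*x**4 + 2*x**3 + 7*x**2 + 2*x + 1 and u'(x)^2 = 64*x**6 - 96*x**5 + 132*x**4 - 56*x**3 + 24*x**2 + 12*x + 1.
Integrate each monomial from 0 to 1 using ∫_0^1 c·x^n dx = c·1^(n+1)/(n+1):
  ∫_0^1 u(x)^2 dx = ∫_0^1 (4*x^8 - 8*x^7 + 16*x^6 - 8*x^5 + 9*x^4 + 2*x^3 + 7*x^2 + 2*x + 1) dx. Term by term:
    ∫_0^1 4*x^8 dx = 4/9;  ∫_0^1 -8*x^7 dx = -1;  ∫_0^1 16*x^6 dx = 16/7;
    ∫_0^1 -8*x^5 dx = -4/3;  ∫_0^1 9*x^4 dx = 9/5;  ∫_0^1 2*x^3 dx = 1/2;
    ∫_0^1 7*x^2 dx = 7/3;  ∫_0^1 2*x dx = 1;  ∫_0^1 1 dx = 1.
  Sum: 4/9 − 1 + 16/7 − 4/3 + 9/5 + 1/2 + 7/3 + 1 + 1 = 4429/630.
  ∫_0^1 u'(x)^2 dx = ∫_0^1 (64*x^6 - 96*x^5 + 132*x^4 - 56*x^3 + 24*x^2 + 12*x + 1) dx. Term by term:
    ∫_0^1 64*x^6 dx = 64/7;  ∫_0^1 -96*x^5 dx = -16;  ∫_0^1 132*x^4 dx = 132/5;
    ∫_0^1 -56*x^3 dx = -14;  ∫_0^1 24*x^2 dx = 8;  ∫_0^1 12*x dx = 6;
    ∫_0^1 1 dx = 1.
  Sum: 64/7 − 16 + 132/5 − 14 + 8 + 6 + 1 = 719/35.
Adding: ||u||_{H^1}^2 = 4429/630 + 719/35 = 17371/630.


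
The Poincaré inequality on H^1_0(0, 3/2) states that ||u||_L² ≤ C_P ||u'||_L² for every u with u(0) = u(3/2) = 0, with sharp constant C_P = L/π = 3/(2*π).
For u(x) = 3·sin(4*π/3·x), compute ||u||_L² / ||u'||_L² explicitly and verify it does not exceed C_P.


||u||_L² / ||u'||_L² = 3/(4*π) < C_P = 3/(2*π).

u(x) = 3·sin(4*π/3·x), so u'(x) = 4*π*cos(4*π*x/3).
Writing u(x) = A·sin(kπx/L) with A = 3 and k = 2, use ∫_0^L sin²(kπx/L) dx = L/2 and ∫_0^L cos²(kπx/L) dx = L/2.
u² = 9·sin²(4*π/3·x) and (u')² = 16*π^2·cos²(4*π/3·x), and each of sin², cos² integrates to L/2 = 3/4 over (0, 3/2).
∫_0^3/2 u² dx = 27/4, so ||u||_L² = 3*sqrt(3)/2.
∫_0^3/2 (u')² dx = 12*π^2, so ||u'||_L² = 2*sqrt(3)*π.
Ratio ||u||_L² / ||u'||_L² = 3/(4*π).
Sharp Poincaré constant on H^1_0(0, 3/2) is C_P = L/π = 3/(2*π), achieved by sin(2*π/3·x).
This is the k = 2 harmonic; the ratio L/(kπ) is strictly less than C_P = L/π, consistent with the sharp inequality ||u||_L² ≤ C_P ||u'||_L².


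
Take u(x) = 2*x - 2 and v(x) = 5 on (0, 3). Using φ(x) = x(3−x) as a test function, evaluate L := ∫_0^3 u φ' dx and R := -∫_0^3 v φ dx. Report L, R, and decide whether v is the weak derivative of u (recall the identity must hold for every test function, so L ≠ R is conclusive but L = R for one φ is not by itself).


LHS = -9, RHS = -45/2. No, v is not the weak derivative of u.

u(x) = 2*x - 2, classical derivative u'(x) = 2.
φ(x) = x(3−x), so φ'(x) = 3 - 2*x.
Note φ(0) = φ(3) = 0, so the boundary term u·φ vanishes.
LHS = ∫_0^3 u(x) φ'(x) dx = ∫_0^3 (-4*x^2 + 10*x - 6) dx. Term by term:
  ∫_0^3 -4*x^2 dx = -36;  ∫_0^3 10*x dx = 45;  ∫_0^3 -6 dx = -18.
Sum: -36 + 45 − 18 = -9.
So LHS = -9.
∫_0^3 v(x) φ(x) dx = ∫_0^3 (-5*x^2 + 15*x) dx. Term by term:
  ∫_0^3 -5*x^2 dx = -45;  ∫_0^3 15*x dx = 135/2.
Sum: -45 + 135/2 = 45/2.
So RHS = -∫_0^3 v(x) φ(x) dx = -45/2.
LHS − RHS = 27/2 ≠ 0, so the identity fails.
(For a valid weak derivative the identity must hold for EVERY test function, in particular this one. The failure shows v is NOT the weak derivative of u.)
Correct weak derivative would be u'(x) = 2.


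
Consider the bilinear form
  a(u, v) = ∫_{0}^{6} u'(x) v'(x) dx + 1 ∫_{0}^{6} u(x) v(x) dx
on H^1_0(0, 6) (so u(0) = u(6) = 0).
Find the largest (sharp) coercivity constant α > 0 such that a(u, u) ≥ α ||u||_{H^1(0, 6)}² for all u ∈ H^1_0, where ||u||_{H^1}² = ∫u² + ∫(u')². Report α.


α = 1

Coercivity of a(·,·) on H^1_0(0, 6) means a(u, u) ≥ α ||u||_{H^1}² for every u ∈ H^1_0.
The interval has length L = 6, and Poincaré/coercivity depend only on L. Here a(u, u) = ∫(u')² + (1)·∫u².
Here c = 1 ≥ 1, so a(u,u) = ∫(u')² + c∫u² ≥ ∫(u')² + ∫u² = ||u||_{H^1}², i.e. α = 1 works. No larger α is possible: a(u,u) ≥ α||u||_{H^1}² means (1−α)∫(u')² ≥ (α−c)∫u², and for the modes u_n = sin(nπ(x−x₀)/L) (x₀ the left endpoint) one has ∫u_n²/∫(u_n')² = (L/(nπ))² → 0, so a(u_n,u_n)/||u_n||_{H^1}² → 1. Hence the optimal constant is α = 1.
Therefore α = 1.


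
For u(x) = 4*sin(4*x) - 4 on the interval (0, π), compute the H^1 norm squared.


||u||_{H^1(0,π)}^2 = 152*π

u'(x) = 16*cos(4*x).
Expand u² and (u')² and integrate term by term on (0, π), using: for integers n ≥ 1, ∫_0^π sin²(nx) dx = ∫_0^π cos²(nx) dx = π/2; for n ≠ n', ∫_0^π sin(nx)sin(n'x) dx = ∫_0^π cos(nx)cos(n'x) dx = 0; and by product-to-sum, ∫_0^π sin(nx)cos(n'x) dx = ½∫_0^π [sin((n+n')x) + sin((n−n')x)] dx, which is 0 when n+n' is even and 2n/(n²−n'²) when n+n' is odd (it need not vanish on (0, π)). For the constant mode: ∫_0^π 1 dx = π, ∫_0^π cos(nx) dx = 0, ∫_0^π sin(nx) dx = (1−(−1)^n)/n.
  u² squared terms: (-4)²·∫1 dx = 16·π = 16*π;  (4)²·∫sin(4x)² dx = 16·π/2 = 8*π.
  u² cross terms: 2·(-4)·(4)·∫1·sin(4x) dx = -32·(0) = 0.
  So ∫_0^π u² dx = 16*π + 8*π + 0 = 24*π.
  (u')² squared terms: (16)²·∫cos(4x)² dx = 256·π/2 = 128*π.
  So ∫_0^π (u')² dx = 128*π.
||u||_{H^1}^2 = (24*π) + (128*π) = 152*π.


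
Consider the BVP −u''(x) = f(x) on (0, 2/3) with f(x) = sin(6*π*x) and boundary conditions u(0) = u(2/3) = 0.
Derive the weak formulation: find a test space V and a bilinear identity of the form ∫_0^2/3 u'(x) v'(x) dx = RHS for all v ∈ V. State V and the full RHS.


V = H^1_0(0, 2/3) (so v(0) = v(2/3) = 0); weak form: ∫_0^2/3 u'v' dx = ∫_0^2/3 (sin(6*π*x)) v dx for all v ∈ V.

Multiply both sides by a test function v and integrate from 0 to 2/3:
  ∫_0^2/3 −u''(x) v(x) dx = ∫_0^2/3 f(x) v(x) dx.
Integrate the LHS by parts once:
  ∫_0^2/3 −u'' v dx = −[u'(x) v(x)]_0^2/3 + ∫_0^2/3 u'(x) v'(x) dx.
Thus ∫_0^2/3 u'(x) v'(x) dx = ∫_0^2/3 f(x) v(x) dx + [u'(x) v(x)]_0^2/3.
Choose V so that boundary terms are either known or forced to vanish.
u is Dirichlet: u(0) = u(2/3) = 0. Let V = H^1_0(0, 2/3); then v(0) = v(2/3) = 0, and [u' v]_0^2/3 = 0.
Weak formulation: find u (satisfying any essential BC) such that ∫_0^2/3 u'(x) v'(x) dx = ∫_0^2/3 f v dx for all v ∈ V.
Substituting f(x) = sin(6*π*x), the right-hand side is ∫_0^2/3 (sin(6*π*x)) v dx.


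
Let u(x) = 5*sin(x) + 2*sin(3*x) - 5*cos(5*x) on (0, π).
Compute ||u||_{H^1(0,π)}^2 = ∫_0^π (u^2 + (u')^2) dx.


||u||_{H^1(0,π)}^2 = 370*π

u'(x) = 25*sin(5*x) + 5*cos(x) + 6*cos(3*x).
Expand u² and (u')² and integrate term by term on (0, π), using: for integers n ≥ 1, ∫_0^π sin²(nx) dx = ∫_0^π cos²(nx) dx = π/2; for n ≠ n', ∫_0^π sin(nx)sin(n'x) dx = ∫_0^π cos(nx)cos(n'x) dx = 0; and by product-to-sum, ∫_0^π sin(nx)cos(n'x) dx = ½∫_0^π [sin((n+n')x) + sin((n−n')x)] dx, which is 0 when n+n' is even and 2n/(n²−n'²) when n+n' is odd (it need not vanish on (0, π)).
  u² squared terms: (-5)²·∫cos(5x)² dx = 25·π/2 = 25*π/2;  (2)²·∫sin(3x)² dx = 4·π/2 = 2*π;  (5)²·∫sin(x)² dx = 25·π/2 = 25*π/2.
  u² cross terms: 2·(-5)·(2)·∫cos(5x)·sin(3x) dx = -20·(0) = 0;  2·(-5)·(5)·∫cos(5x)·sin(x) dx = -50·(0) = 0;  2·(2)·(5)·∫sin(3x)·sin(x) dx = 20·(0) = 0.
  So ∫_0^π u² dx = 25*π/2 + 2*π + 25*π/2 + 0 + 0 + 0 = 27*π.
  (u')² squared terms: (5)²·∫cos(x)² dx = 25·π/2 = 25*π/2;  (6)²·∫cos(3x)² dx = 36·π/2 = 18*π;  (25)²·∫sin(5x)² dx = 625·π/2 = 625*π/2.
  (u')² cross terms: 2·(5)·(6)·∫cos(x)·cos(3x) dx = 60·(0) = 0;  2·(5)·(25)·∫cos(x)·sin(5x) dx = 250·(0) = 0;  2·(6)·(25)·∫cos(3x)·sin(5x) dx = 300·(0) = 0.
  So ∫_0^π (u')² dx = 25*π/2 + 18*π + 625*π/2 + 0 + 0 + 0 = 343*π.
||u||_{H^1}^2 = (27*π) + (343*π) = 370*π.


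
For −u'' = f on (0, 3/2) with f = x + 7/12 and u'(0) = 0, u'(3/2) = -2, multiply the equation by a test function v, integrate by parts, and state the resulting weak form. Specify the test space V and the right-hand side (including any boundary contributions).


V = H^1(0, 3/2) (v unrestricted at boundary; u is determined up to an additive constant); weak form: ∫_0^3/2 u'v' dx = ∫_0^3/2 (x + 7/12) v dx − 2·v(3/2) for all v ∈ V.

Multiply both sides by a test function v and integrate from 0 to 3/2:
  ∫_0^3/2 −u''(x) v(x) dx = ∫_0^3/2 f(x) v(x) dx.
Integrate the LHS by parts once:
  ∫_0^3/2 −u'' v dx = −[u'(x) v(x)]_0^3/2 + ∫_0^3/2 u'(x) v'(x) dx.
Thus ∫_0^3/2 u'(x) v'(x) dx = ∫_0^3/2 f(x) v(x) dx + [u'(x) v(x)]_0^3/2.
Choose V so that boundary terms are either known or forced to vanish.
u has inhomogeneous Neumann u'(0) = 0, u'(3/2) = -2. [u' v]_0^3/2 = (-2)·v(3/2) − (0)·v(0) = − 2·v(3/2). Take V = H^1(0, 3/2); boundary term becomes part of RHS.
Weak formulation: find u (satisfying any essential BC) such that ∫_0^3/2 u'(x) v'(x) dx = ∫_0^3/2 f v dx − 2·v(3/2) for all v ∈ V (Neumann data are natural BCs: they enter the RHS as boundary terms).
Substituting f(x) = x + 7/12, the right-hand side is ∫_0^3/2 (x + 7/12) v dx − 2·v(3/2).
Compatibility check (pure Neumann): taking v ≡ 1 ∈ V gives 0 = ∫_0^3/2 f dx + (-2) − (0), i.e. ∫_0^3/2 f dx must equal u'(0) − u'(3/2) = 2. Indeed ∫_0^3/2 (x + 7/12) dx = 2, so the data are compatible. The solution is then unique only up to an additive constant (fix it e.g. by requiring ∫_0^3/2 u dx = 0).


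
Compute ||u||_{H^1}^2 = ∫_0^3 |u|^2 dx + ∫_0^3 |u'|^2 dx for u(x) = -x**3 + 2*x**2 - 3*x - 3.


||u||_{H^1}^2 = 31383/70

The H^1 norm (squared) on an interval (0, L) is
  ||u||_{H^1}^2 = ∫_0^L u(x)^2 dx + ∫_0^L u'(x)^2 dx.
Compute u'(x) = -3*x**2 + 4*x - 3.
Then u(x)^2 = x**6 - 4*x**5 + 10*x**4 - 6*x**3 - 3*x**2 + 18*x + 9 and u'(x)^2 = 9*x**4 - 24*x**3 + 34*x**2 - 24*x + 9.
Integrate each monomial from 0 to 3 using ∫_0^3 c·x^n dx = c·3^(n+1)/(n+1):
  ∫_0^3 u(x)^2 dx = ∫_0^3 (x^6 - 4*x^5 + 10*x^4 - 6*x^3 - 3*x^2 + 18*x + 9) dx. Term by term:
    ∫_0^3 x^6 dx = 2187/7;  ∫_0^3 -4*x^5 dx = -486;  ∫_0^3 10*x^4 dx = 486;
    ∫_0^3 -6*x^3 dx = -243/2;  ∫_0^3 -3*x^2 dx = -27;  ∫_0^3 18*x dx = 81;
    ∫_0^3 9 dx = 27.
  Sum: 2187/7 − 486 + 486 − 243/2 − 27 + 81 + 27 = 3807/14.
  ∫_0^3 u'(x)^2 dx = ∫_0^3 (9*x^4 - 24*x^3 + 34*x^2 - 24*x + 9) dx. Term by term:
    ∫_0^3 9*x^4 dx = 2187/5;  ∫_0^3 -24*x^3 dx = -486;  ∫_0^3 34*x^2 dx = 306;
    ∫_0^3 -24*x dx = -108;  ∫_0^3 9 dx = 27.
  Sum: 2187/5 − 486 + 306 − 108 + 27 = 882/5.
Adding: ||u||_{H^1}^2 = 3807/14 + 882/5 = 31383/70.


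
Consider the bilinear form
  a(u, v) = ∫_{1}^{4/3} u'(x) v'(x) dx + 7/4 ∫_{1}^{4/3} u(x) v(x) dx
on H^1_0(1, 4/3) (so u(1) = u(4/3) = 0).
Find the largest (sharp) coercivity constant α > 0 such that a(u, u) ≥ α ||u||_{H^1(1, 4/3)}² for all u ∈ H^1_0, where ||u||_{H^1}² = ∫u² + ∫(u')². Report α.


α = 1

Coercivity of a(·,·) on H^1_0(1, 4/3) means a(u, u) ≥ α ||u||_{H^1}² for every u ∈ H^1_0.
The interval has length L = 1/3, and Poincaré/coercivity depend only on L. Here a(u, u) = ∫(u')² + (7/4)·∫u².
Here c = 7/4 ≥ 1, so a(u,u) = ∫(u')² + c∫u² ≥ ∫(u')² + ∫u² = ||u||_{H^1}², i.e. α = 1 works. No larger α is possible: a(u,u) ≥ α||u||_{H^1}² means (1−α)∫(u')² ≥ (α−c)∫u², and for the modes u_n = sin(nπ(x−x₀)/L) (x₀ the left endpoint) one has ∫u_n²/∫(u_n')² = (L/(nπ))² → 0, so a(u_n,u_n)/||u_n||_{H^1}² → 1. Hence the optimal constant is α = 1.
Therefore α = 1.


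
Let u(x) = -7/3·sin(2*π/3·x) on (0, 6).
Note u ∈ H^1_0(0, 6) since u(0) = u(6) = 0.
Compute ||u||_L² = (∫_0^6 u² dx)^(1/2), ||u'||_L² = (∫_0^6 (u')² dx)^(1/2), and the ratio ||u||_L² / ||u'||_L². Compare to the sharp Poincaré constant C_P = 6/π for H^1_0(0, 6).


||u||_L² / ||u'||_L² = 3/(2*π) < C_P = 6/π.

u(x) = -7/3·sin(2*π/3·x), so u'(x) = -14*π*cos(2*π*x/3)/9.
Writing u(x) = A·sin(kπx/L) with A = -7/3 and k = 4, use ∫_0^L sin²(kπx/L) dx = L/2 and ∫_0^L cos²(kπx/L) dx = L/2.
u² = 49/9·sin²(2*π/3·x) and (u')² = 196*π^2/81·cos²(2*π/3·x), and each of sin², cos² integrates to L/2 = 3 over (0, 6).
∫_0^6 u² dx = 49/3, so ||u||_L² = 7*sqrt(3)/3.
∫_0^6 (u')² dx = 196*π^2/27, so ||u'||_L² = 14*sqrt(3)*π/9.
Ratio ||u||_L² / ||u'||_L² = 3/(2*π).
Sharp Poincaré constant on H^1_0(0, 6) is C_P = L/π = 6/π, achieved by sin(π/6·x).
This is the k = 4 harmonic; the ratio L/(kπ) is strictly less than C_P = L/π, consistent with the sharp inequality ||u||_L² ≤ C_P ||u'||_L².


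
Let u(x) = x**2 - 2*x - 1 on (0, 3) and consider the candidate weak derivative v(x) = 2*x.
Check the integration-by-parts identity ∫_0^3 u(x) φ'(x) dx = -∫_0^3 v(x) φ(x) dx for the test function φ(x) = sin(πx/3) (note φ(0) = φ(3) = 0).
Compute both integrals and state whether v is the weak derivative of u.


LHS = -6/π, RHS = -18/π. No, v is not the weak derivative of u.

u(x) = x**2 - 2*x - 1, classical derivative u'(x) = 2*x - 2.
φ(x) = sin(πx/3), so φ'(x) = π*cos(π*x/3)/3.
Note φ(0) = φ(3) = 0, so the boundary term u·φ vanishes.
LHS = ∫_0^3 u(x) φ'(x) dx = ∫_0^3 (π*x^2*cos(π*x/3)/3 - 2*π*x*cos(π*x/3)/3 - π*cos(π*x/3)/3) dx. Term by term:
  ∫_0^3 -π*cos(π*x/3)/3 dx = 0;  ∫_0^3 -2*π*x*cos(π*x/3)/3 dx = 12/π;  ∫_0^3 π*x^2*cos(π*x/3)/3 dx = -18/π.
Sum: 0 + 12/π − 18/π = -6/π.
So LHS = -6/π.
∫_0^3 v(x) φ(x) dx = ∫_0^3 (2*x*sin(π*x/3)) dx. Term by term:
  ∫_0^3 2*x*sin(π*x/3) dx = 18/π.
So RHS = -∫_0^3 v(x) φ(x) dx = -18/π.
LHS − RHS = 12/π ≠ 0, so the identity fails.
(For a valid weak derivative the identity must hold for EVERY test function, in particular this one. The failure shows v is NOT the weak derivative of u.)
Correct weak derivative would be u'(x) = 2*x - 2.


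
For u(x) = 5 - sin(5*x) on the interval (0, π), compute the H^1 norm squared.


||u||_{H^1(0,π)}^2 = -4 + 38*π

u'(x) = -5*cos(5*x).
Expand u² and (u')² and integrate term by term on (0, π), using: for integers n ≥ 1, ∫_0^π sin²(nx) dx = ∫_0^π cos²(nx) dx = π/2; for n ≠ n', ∫_0^π sin(nx)sin(n'x) dx = ∫_0^π cos(nx)cos(n'x) dx = 0; and by product-to-sum, ∫_0^π sin(nx)cos(n'x) dx = ½∫_0^π [sin((n+n')x) + sin((n−n')x)] dx, which is 0 when n+n' is even and 2n/(n²−n'²) when n+n' is odd (it need not vanish on (0, π)). For the constant mode: ∫_0^π 1 dx = π, ∫_0^π cos(nx) dx = 0, ∫_0^π sin(nx) dx = (1−(−1)^n)/n.
  u² squared terms: (5)²·∫1 dx = 25·π = 25*π;  (-1)²·∫sin(5x)² dx = 1·π/2 = π/2.
  u² cross terms: 2·(5)·(-1)·∫1·sin(5x) dx = -10·(2/5) = -4.
  So ∫_0^π u² dx = 25*π + π/2 − 4 = -4 + 51*π/2.
  (u')² squared terms: (-5)²·∫cos(5x)² dx = 25·π/2 = 25*π/2.
  So ∫_0^π (u')² dx = 25*π/2.
||u||_{H^1}^2 = (-4 + 51*π/2) + (25*π/2) = -4 + 38*π.


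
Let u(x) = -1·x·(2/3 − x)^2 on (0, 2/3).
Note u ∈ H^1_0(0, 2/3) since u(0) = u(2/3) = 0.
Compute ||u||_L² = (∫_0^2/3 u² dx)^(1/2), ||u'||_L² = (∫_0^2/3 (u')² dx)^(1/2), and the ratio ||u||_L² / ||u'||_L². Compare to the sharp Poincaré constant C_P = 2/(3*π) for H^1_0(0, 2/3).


||u||_L² / ||u'||_L² = sqrt(14)/21 < C_P = 2/(3*π).

u(x) = -1·x·(2/3 − x)^2, so u'(x) = (2 - 9*x)*(3*x - 2)/9.
u(x) = -1·x·(2/3 − x)^2 vanishes at x = 0 and x = 2/3, so u ∈ H^1_0(0, 2/3). Differentiate via the product rule and integrate the resulting polynomials term by term.
  ∫_0^2/3 u² dx = ∫_0^2/3 (x^6 - 8*x^5/3 + 8*x^4/3 - 32*x^3/27 + 16*x^2/81) dx. Term by term:
    ∫_0^2/3 x^6 dx = 128/15309;  ∫_0^2/3 -8*x^5/3 dx = -256/6561;  ∫_0^2/3 8*x^4/3 dx = 256/3645;
    ∫_0^2/3 -32*x^3/27 dx = -128/2187;  ∫_0^2/3 16*x^2/81 dx = 128/6561.
  Sum: 128/15309 − 256/6561 + 256/3645 − 128/2187 + 128/6561 = 128/229635.
  ∫_0^2/3 (u')² dx = ∫_0^2/3 (9*x^4 - 16*x^3 + 88*x^2/9 - 64*x/27 + 16/81) dx. Term by term:
    ∫_0^2/3 9*x^4 dx = 32/135;  ∫_0^2/3 -16*x^3 dx = -64/81;  ∫_0^2/3 88*x^2/9 dx = 704/729;
    ∫_0^2/3 -64*x/27 dx = -128/243;  ∫_0^2/3 16/81 dx = 32/243.
  Sum: 32/135 − 64/81 + 704/729 − 128/243 + 32/243 = 64/3645.
∫_0^2/3 u² dx = 128/229635, so ||u||_L² = 8*sqrt(70)/2835.
∫_0^2/3 (u')² dx = 64/3645, so ||u'||_L² = 8*sqrt(5)/135.
Ratio ||u||_L² / ||u'||_L² = sqrt(14)/21.
Sharp Poincaré constant on H^1_0(0, 2/3) is C_P = L/π = 2/(3*π), achieved by sin(3*π/2·x).
A polynomial bump cannot attain the sharp Poincaré constant (only the first sine eigenfunction does), so the ratio is strictly less than C_P, consistent with ||u||_L² ≤ C_P ||u'||_L².


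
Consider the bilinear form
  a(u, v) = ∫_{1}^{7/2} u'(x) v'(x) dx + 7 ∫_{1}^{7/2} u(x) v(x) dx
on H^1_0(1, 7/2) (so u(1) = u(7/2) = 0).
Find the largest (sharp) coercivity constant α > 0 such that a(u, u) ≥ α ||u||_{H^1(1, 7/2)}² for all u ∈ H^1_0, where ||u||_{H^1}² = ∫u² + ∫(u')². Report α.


α = 1

Coercivity of a(·,·) on H^1_0(1, 7/2) means a(u, u) ≥ α ||u||_{H^1}² for every u ∈ H^1_0.
The interval has length L = 5/2, and Poincaré/coercivity depend only on L. Here a(u, u) = ∫(u')² + (7)·∫u².
Here c = 7 ≥ 1, so a(u,u) = ∫(u')² + c∫u² ≥ ∫(u')² + ∫u² = ||u||_{H^1}², i.e. α = 1 works. No larger α is possible: a(u,u) ≥ α||u||_{H^1}² means (1−α)∫(u')² ≥ (α−c)∫u², and for the modes u_n = sin(nπ(x−x₀)/L) (x₀ the left endpoint) one has ∫u_n²/∫(u_n')² = (L/(nπ))² → 0, so a(u_n,u_n)/||u_n||_{H^1}² → 1. Hence the optimal constant is α = 1.
Therefore α = 1.


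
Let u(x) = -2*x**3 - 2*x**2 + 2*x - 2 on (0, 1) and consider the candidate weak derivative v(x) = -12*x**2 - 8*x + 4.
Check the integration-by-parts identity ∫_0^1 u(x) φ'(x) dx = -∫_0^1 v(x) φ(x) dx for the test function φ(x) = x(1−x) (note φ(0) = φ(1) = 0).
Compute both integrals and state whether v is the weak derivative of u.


LHS = 3/10, RHS = 3/5. No, v is not the weak derivative of u.

u(x) = -2*x**3 - 2*x**2 + 2*x - 2, classical derivative u'(x) = -6*x**2 - 4*x + 2.
φ(x) = x(1−x), so φ'(x) = 1 - 2*x.
Note φ(0) = φ(1) = 0, so the boundary term u·φ vanishes.
LHS = ∫_0^1 u(x) φ'(x) dx = ∫_0^1 (4*x^4 + 2*x^3 - 6*x^2 + 6*x - 2) dx. Term by term:
  ∫_0^1 4*x^4 dx = 4/5;  ∫_0^1 2*x^3 dx = 1/2;  ∫_0^1 -6*x^2 dx = -2;
  ∫_0^1 6*x dx = 3;  ∫_0^1 -2 dx = -2.
Sum: 4/5 + 1/2 − 2 + 3 − 2 = 3/10.
So LHS = 3/10.
∫_0^1 v(x) φ(x) dx = ∫_0^1 (12*x^4 - 4*x^3 - 12*x^2 + 4*x) dx. Term by term:
  ∫_0^1 12*x^4 dx = 12/5;  ∫_0^1 -4*x^3 dx = -1;  ∫_0^1 -12*x^2 dx = -4;
  ∫_0^1 4*x dx = 2.
Sum: 12/5 − 1 − 4 + 2 = -3/5.
So RHS = -∫_0^1 v(x) φ(x) dx = 3/5.
LHS − RHS = -3/10 ≠ 0, so the identity fails.
(For a valid weak derivative the identity must hold for EVERY test function, in particular this one. The failure shows v is NOT the weak derivative of u.)
Correct weak derivative would be u'(x) = -6*x**2 - 4*x + 2.


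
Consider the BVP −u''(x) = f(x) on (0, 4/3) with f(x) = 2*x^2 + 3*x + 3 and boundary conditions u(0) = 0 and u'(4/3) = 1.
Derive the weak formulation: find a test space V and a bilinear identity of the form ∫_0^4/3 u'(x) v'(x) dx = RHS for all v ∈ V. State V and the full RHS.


V = {v ∈ H^1(0, 4/3) : v(0) = 0} (test functions vanish at x = 0 where u is specified); weak form: ∫_0^4/3 u'v' dx = ∫_0^4/3 (2*x^2 + 3*x + 3) v dx + v(4/3) for all v ∈ V.

Multiply both sides by a test function v and integrate from 0 to 4/3:
  ∫_0^4/3 −u''(x) v(x) dx = ∫_0^4/3 f(x) v(x) dx.
Integrate the LHS by parts once:
  ∫_0^4/3 −u'' v dx = −[u'(x) v(x)]_0^4/3 + ∫_0^4/3 u'(x) v'(x) dx.
Thus ∫_0^4/3 u'(x) v'(x) dx = ∫_0^4/3 f(x) v(x) dx + [u'(x) v(x)]_0^4/3.
Choose V so that boundary terms are either known or forced to vanish.
Mixed BC: u(0) = 0 (Dirichlet) and u'(4/3) = 1 (Neumann). Define V = {v ∈ H^1(0, 4/3) : v(0) = 0}. Then [u' v]_0^4/3 = u'(4/3)·v(4/3) − u'(0)·0 = v(4/3).
Weak formulation: find u (satisfying any essential BC) such that ∫_0^4/3 u'(x) v'(x) dx = ∫_0^4/3 f v dx + v(4/3) for all v ∈ V (Dirichlet at 0 absorbed into V; Neumann datum at x = 4/3 contributes the boundary term).
Substituting f(x) = 2*x^2 + 3*x + 3, the right-hand side is ∫_0^4/3 (2*x^2 + 3*x + 3) v dx + v(4/3).


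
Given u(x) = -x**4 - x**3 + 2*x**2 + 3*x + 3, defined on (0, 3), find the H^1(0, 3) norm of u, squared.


||u||_{H^1}^2 = 1070541/140

The H^1 norm (squared) on an interval (0, L) is
  ||u||_{H^1}^2 = ∫_0^L u(x)^2 dx + ∫_0^L u'(x)^2 dx.
Compute u'(x) = -4*x**3 - 3*x**2 + 4*x + 3.
Then u(x)^2 = x**8 + 2*x**7 - 3*x**6 - 10*x**5 - 8*x**4 + 6*x**3 + 21*x**2 + 18*x + 9 and u'(x)^2 = 16*x**6 + 24*x**5 - 23*x**4 - 48*x**3 - 2*x**2 + 24*x + 9.
Integrate each monomial from 0 to 3 using ∫_0^3 c·x^n dx = c·3^(n+1)/(n+1):
  ∫_0^3 u(x)^2 dx = ∫_0^3 (x^8 + 2*x^7 - 3*x^6 - 10*x^5 - 8*x^4 + 6*x^3 + 21*x^2 + 18*x + 9) dx. Term by term:
    ∫_0^3 x^8 dx = 2187;  ∫_0^3 2*x^7 dx = 6561/4;  ∫_0^3 -3*x^6 dx = -6561/7;
    ∫_0^3 -10*x^5 dx = -1215;  ∫_0^3 -8*x^4 dx = -1944/5;  ∫_0^3 6*x^3 dx = 243/2;
    ∫_0^3 21*x^2 dx = 189;  ∫_0^3 18*x dx = 81;  ∫_0^3 9 dx = 27.
  Sum: 2187 + 6561/4 − 6561/7 − 1215 − 1944/5 + 243/2 + 189 + 81 + 27 = 238653/140.
  ∫_0^3 u'(x)^2 dx = ∫_0^3 (16*x^6 + 24*x^5 - 23*x^4 - 48*x^3 - 2*x^2 + 24*x + 9) dx. Term by term:
    ∫_0^3 16*x^6 dx = 34992/7;  ∫_0^3 24*x^5 dx = 2916;  ∫_0^3 -23*x^4 dx = -5589/5;
    ∫_0^3 -48*x^3 dx = -972;  ∫_0^3 -2*x^2 dx = -18;  ∫_0^3 24*x dx = 108;
    ∫_0^3 9 dx = 27.
  Sum: 34992/7 + 2916 − 5589/5 − 972 − 18 + 108 + 27 = 207972/35.
Adding: ||u||_{H^1}^2 = 238653/140 + 207972/35 = 1070541/140.


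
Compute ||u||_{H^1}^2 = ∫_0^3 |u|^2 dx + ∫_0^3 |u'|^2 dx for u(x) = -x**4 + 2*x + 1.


||u||_{H^1}^2 = 222168/35

The H^1 norm (squared) on an interval (0, L) is
  ||u||_{H^1}^2 = ∫_0^L u(x)^2 dx + ∫_0^L u'(x)^2 dx.
Compute u'(x) = 2 - 4*x**3.
Then u(x)^2 = x**8 - 4*x**5 - 2*x**4 + 4*x**2 + 4*x + 1 and u'(x)^2 = 16*x**6 - 16*x**3 + 4.
Integrate each monomial from 0 to 3 using ∫_0^3 c·x^n dx = c·3^(n+1)/(n+1):
  ∫_0^3 u(x)^2 dx = ∫_0^3 (x^8 - 4*x^5 - 2*x^4 + 4*x^2 + 4*x + 1) dx. Term by term:
    ∫_0^3 x^8 dx = 2187;  ∫_0^3 -4*x^5 dx = -486;  ∫_0^3 -2*x^4 dx = -486/5;
    ∫_0^3 4*x^2 dx = 36;  ∫_0^3 4*x dx = 18;  ∫_0^3 1 dx = 3.
  Sum: 2187 − 486 − 486/5 + 36 + 18 + 3 = 8304/5.
  ∫_0^3 u'(x)^2 dx = ∫_0^3 (16*x^6 - 16*x^3 + 4) dx. Term by term:
    ∫_0^3 16*x^6 dx = 34992/7;  ∫_0^3 -16*x^3 dx = -324;  ∫_0^3 4 dx = 12.
  Sum: 34992/7 − 324 + 12 = 32808/7.
Adding: ||u||_{H^1}^2 = 8304/5 + 32808/7 = 222168/35.


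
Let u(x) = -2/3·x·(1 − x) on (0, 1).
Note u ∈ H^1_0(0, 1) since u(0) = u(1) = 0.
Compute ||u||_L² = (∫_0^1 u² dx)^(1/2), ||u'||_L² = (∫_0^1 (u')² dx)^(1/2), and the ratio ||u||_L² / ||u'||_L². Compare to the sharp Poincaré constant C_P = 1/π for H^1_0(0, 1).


||u||_L² / ||u'||_L² = sqrt(10)/10 < C_P = 1/π.

u(x) = -2/3·x·(1 − x), so u'(x) = 4*x/3 - 2/3.
u(x) = -2/3·x·(1 − x) vanishes at x = 0 and x = 1, so u ∈ H^1_0(0, 1). Differentiate via the product rule and integrate the resulting polynomials term by term.
  ∫_0^1 u² dx = ∫_0^1 (4*x^4/9 - 8*x^3/9 + 4*x^2/9) dx. Term by term:
    ∫_0^1 4*x^4/9 dx = 4/45;  ∫_0^1 -8*x^3/9 dx = -2/9;  ∫_0^1 4*x^2/9 dx = 4/27.
  Sum: 4/45 − 2/9 + 4/27 = 2/135.
  ∫_0^1 (u')² dx = ∫_0^1 (16*x^2/9 - 16*x/9 + 4/9) dx. Term by term:
    ∫_0^1 16*x^2/9 dx = 16/27;  ∫_0^1 -16*x/9 dx = -8/9;  ∫_0^1 4/9 dx = 4/9.
  Sum: 16/27 − 8/9 + 4/9 = 4/27.
∫_0^1 u² dx = 2/135, so ||u||_L² = sqrt(30)/45.
∫_0^1 (u')² dx = 4/27, so ||u'||_L² = 2*sqrt(3)/9.
Ratio ||u||_L² / ||u'||_L² = sqrt(10)/10.
Sharp Poincaré constant on H^1_0(0, 1) is C_P = L/π = 1/π, achieved by sin(π·x).
A polynomial bump cannot attain the sharp Poincaré constant (only the first sine eigenfunction does), so the ratio is strictly less than C_P, consistent with ||u||_L² ≤ C_P ||u'||_L².


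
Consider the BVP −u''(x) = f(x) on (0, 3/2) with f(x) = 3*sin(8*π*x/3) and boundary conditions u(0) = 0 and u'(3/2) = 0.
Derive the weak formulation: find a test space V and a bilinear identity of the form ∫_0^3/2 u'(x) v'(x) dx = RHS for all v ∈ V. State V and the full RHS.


V = {v ∈ H^1(0, 3/2) : v(0) = 0} (test functions vanish at x = 0 where u is specified); weak form: ∫_0^3/2 u'v' dx = ∫_0^3/2 (3*sin(8*π*x/3)) v dx for all v ∈ V.

Multiply both sides by a test function v and integrate from 0 to 3/2:
  ∫_0^3/2 −u''(x) v(x) dx = ∫_0^3/2 f(x) v(x) dx.
Integrate the LHS by parts once:
  ∫_0^3/2 −u'' v dx = −[u'(x) v(x)]_0^3/2 + ∫_0^3/2 u'(x) v'(x) dx.
Thus ∫_0^3/2 u'(x) v'(x) dx = ∫_0^3/2 f(x) v(x) dx + [u'(x) v(x)]_0^3/2.
Choose V so that boundary terms are either known or forced to vanish.
Mixed BC: u(0) = 0 (Dirichlet) and u'(3/2) = 0 (Neumann). Define V = {v ∈ H^1(0, 3/2) : v(0) = 0}. Then [u' v]_0^3/2 = u'(3/2)·v(3/2) − u'(0)·0 = 0.
Weak formulation: find u (satisfying any essential BC) such that ∫_0^3/2 u'(x) v'(x) dx = ∫_0^3/2 f v dx for all v ∈ V (Dirichlet at 0 absorbed into V; the Neumann datum at x = 3/2 is zero, so no boundary term remains).
Substituting f(x) = 3*sin(8*π*x/3), the right-hand side is ∫_0^3/2 (3*sin(8*π*x/3)) v dx.


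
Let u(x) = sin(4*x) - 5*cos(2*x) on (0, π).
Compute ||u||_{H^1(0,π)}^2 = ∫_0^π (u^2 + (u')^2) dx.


||u||_{H^1(0,π)}^2 = 71*π

u'(x) = 10*sin(2*x) + 4*cos(4*x).
Expand u² and (u')² and integrate term by term on (0, π), using: for integers n ≥ 1, ∫_0^π sin²(nx) dx = ∫_0^π cos²(nx) dx = π/2; for n ≠ n', ∫_0^π sin(nx)sin(n'x) dx = ∫_0^π cos(nx)cos(n'x) dx = 0; and by product-to-sum, ∫_0^π sin(nx)cos(n'x) dx = ½∫_0^π [sin((n+n')x) + sin((n−n')x)] dx, which is 0 when n+n' is even and 2n/(n²−n'²) when n+n' is odd (it need not vanish on (0, π)).
  u² squared terms: (-5)²·∫cos(2x)² dx = 25·π/2 = 25*π/2;  (1)²·∫sin(4x)² dx = 1·π/2 = π/2.
  u² cross terms: 2·(-5)·(1)·∫cos(2x)·sin(4x) dx = -10·(0) = 0.
  So ∫_0^π u² dx = 25*π/2 + π/2 + 0 = 13*π.
  (u')² squared terms: (4)²·∫cos(4x)² dx = 16·π/2 = 8*π;  (10)²·∫sin(2x)² dx = 100·π/2 = 50*π.
  (u')² cross terms: 2·(4)·(10)·∫cos(4x)·sin(2x) dx = 80·(0) = 0.
  So ∫_0^π (u')² dx = 8*π + 50*π + 0 = 58*π.
||u||_{H^1}^2 = (13*π) + (58*π) = 71*π.


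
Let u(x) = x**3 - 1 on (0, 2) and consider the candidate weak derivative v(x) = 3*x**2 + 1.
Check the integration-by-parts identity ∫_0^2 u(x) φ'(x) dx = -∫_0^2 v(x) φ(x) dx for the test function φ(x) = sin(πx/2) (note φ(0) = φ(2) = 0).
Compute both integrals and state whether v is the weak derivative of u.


LHS = -24/π + 96/π^3, RHS = -28/π + 96/π^3. No, v is not the weak derivative of u.

u(x) = x**3 - 1, classical derivative u'(x) = 3*x**2.
φ(x) = sin(πx/2), so φ'(x) = π*cos(π*x/2)/2.
Note φ(0) = φ(2) = 0, so the boundary term u·φ vanishes.
LHS = ∫_0^2 u(x) φ'(x) dx = ∫_0^2 (π*x^3*cos(π*x/2)/2 - π*cos(π*x/2)/2) dx. Term by term:
  ∫_0^2 -π*cos(π*x/2)/2 dx = 0;  ∫_0^2 π*x^3*cos(π*x/2)/2 dx = -24/π + 96/π^3.
Sum: 0 + -24/π + 96/π^3 = -24/π + 96/π^3.
So LHS = -24/π + 96/π^3.
∫_0^2 v(x) φ(x) dx = ∫_0^2 (3*x^2*sin(π*x/2) + sin(π*x/2)) dx. Term by term:
  ∫_0^2 3*x^2*sin(π*x/2) dx = -96/π^3 + 24/π;  ∫_0^2 sin(π*x/2) dx = 4/π.
Sum: -96/π^3 + 24/π + 4/π = -96/π^3 + 28/π.
So RHS = -∫_0^2 v(x) φ(x) dx = -28/π + 96/π^3.
LHS − RHS = 4/π ≠ 0, so the identity fails.
(For a valid weak derivative the identity must hold for EVERY test function, in particular this one. The failure shows v is NOT the weak derivative of u.)
Correct weak derivative would be u'(x) = 3*x**2.


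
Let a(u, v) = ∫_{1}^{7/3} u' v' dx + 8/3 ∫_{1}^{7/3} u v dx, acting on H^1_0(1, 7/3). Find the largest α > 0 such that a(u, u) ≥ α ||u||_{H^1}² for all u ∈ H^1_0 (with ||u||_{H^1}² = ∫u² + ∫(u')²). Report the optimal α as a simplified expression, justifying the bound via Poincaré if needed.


α = 1

Coercivity of a(·,·) on H^1_0(1, 7/3) means a(u, u) ≥ α ||u||_{H^1}² for every u ∈ H^1_0.
The interval has length L = 4/3, and Poincaré/coercivity depend only on L. Here a(u, u) = ∫(u')² + (8/3)·∫u².
Here c = 8/3 ≥ 1, so a(u,u) = ∫(u')² + c∫u² ≥ ∫(u')² + ∫u² = ||u||_{H^1}², i.e. α = 1 works. No larger α is possible: a(u,u) ≥ α||u||_{H^1}² means (1−α)∫(u')² ≥ (α−c)∫u², and for the modes u_n = sin(nπ(x−x₀)/L) (x₀ the left endpoint) one has ∫u_n²/∫(u_n')² = (L/(nπ))² → 0, so a(u_n,u_n)/||u_n||_{H^1}² → 1. Hence the optimal constant is α = 1.
Therefore α = 1.


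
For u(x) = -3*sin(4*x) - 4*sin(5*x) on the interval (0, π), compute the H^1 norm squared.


||u||_{H^1(0,π)}^2 = 569*π/2

u'(x) = -12*cos(4*x) - 20*cos(5*x).
Expand u² and (u')² and integrate term by term on (0, π), using: for integers n ≥ 1, ∫_0^π sin²(nx) dx = ∫_0^π cos²(nx) dx = π/2; for n ≠ n', ∫_0^π sin(nx)sin(n'x) dx = ∫_0^π cos(nx)cos(n'x) dx = 0; and by product-to-sum, ∫_0^π sin(nx)cos(n'x) dx = ½∫_0^π [sin((n+n')x) + sin((n−n')x)] dx, which is 0 when n+n' is even and 2n/(n²−n'²) when n+n' is odd (it need not vanish on (0, π)).
  u² squared terms: (-4)²·∫sin(5x)² dx = 16·π/2 = 8*π;  (-3)²·∫sin(4x)² dx = 9·π/2 = 9*π/2.
  u² cross terms: 2·(-4)·(-3)·∫sin(5x)·sin(4x) dx = 24·(0) = 0.
  So ∫_0^π u² dx = 8*π + 9*π/2 + 0 = 25*π/2.
  (u')² squared terms: (-20)²·∫cos(5x)² dx = 400·π/2 = 200*π;  (-12)²·∫cos(4x)² dx = 144·π/2 = 72*π.
  (u')² cross terms: 2·(-20)·(-12)·∫cos(5x)·cos(4x) dx = 480·(0) = 0.
  So ∫_0^π (u')² dx = 200*π + 72*π + 0 = 272*π.
||u||_{H^1}^2 = (25*π/2) + (272*π) = 569*π/2.


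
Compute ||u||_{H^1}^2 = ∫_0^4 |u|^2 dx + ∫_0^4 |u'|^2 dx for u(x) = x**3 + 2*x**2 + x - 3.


||u||_{H^1}^2 = 206680/21

The H^1 norm (squared) on an interval (0, L) is
  ||u||_{H^1}^2 = ∫_0^L u(x)^2 dx + ∫_0^L u'(x)^2 dx.
Compute u'(x) = 3*x**2 + 4*x + 1.
Then u(x)^2 = x**6 + 4*x**5 + 6*x**4 - 2*x**3 - 11*x**2 - 6*x + 9 and u'(x)^2 = 9*x**4 + 24*x**3 + 22*x**2 + 8*x + 1.
Integrate each monomial from 0 to 4 using ∫_0^4 c·x^n dx = c·4^(n+1)/(n+1):
  ∫_0^4 u(x)^2 dx = ∫_0^4 (x^6 + 4*x^5 + 6*x^4 - 2*x^3 - 11*x^2 - 6*x + 9) dx. Term by term:
    ∫_0^4 x^6 dx = 16384/7;  ∫_0^4 4*x^5 dx = 8192/3;  ∫_0^4 6*x^4 dx = 6144/5;
    ∫_0^4 -2*x^3 dx = -128;  ∫_0^4 -11*x^2 dx = -704/3;  ∫_0^4 -6*x dx = -48;
    ∫_0^4 9 dx = 36.
  Sum: 16384/7 + 8192/3 + 6144/5 − 128 − 704/3 − 48 + 36 = 207388/35.
  ∫_0^4 u'(x)^2 dx = ∫_0^4 (9*x^4 + 24*x^3 + 22*x^2 + 8*x + 1) dx. Term by term:
    ∫_0^4 9*x^4 dx = 9216/5;  ∫_0^4 24*x^3 dx = 1536;  ∫_0^4 22*x^2 dx = 1408/3;
    ∫_0^4 8*x dx = 64;  ∫_0^4 1 dx = 4.
  Sum: 9216/5 + 1536 + 1408/3 + 64 + 4 = 58748/15.
Adding: ||u||_{H^1}^2 = 207388/35 + 58748/15 = 206680/21.


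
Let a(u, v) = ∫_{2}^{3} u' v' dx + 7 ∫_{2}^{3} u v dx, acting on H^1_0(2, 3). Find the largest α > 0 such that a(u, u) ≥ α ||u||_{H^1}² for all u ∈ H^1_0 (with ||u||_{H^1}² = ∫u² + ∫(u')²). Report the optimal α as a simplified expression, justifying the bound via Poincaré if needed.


α = 1

Coercivity of a(·,·) on H^1_0(2, 3) means a(u, u) ≥ α ||u||_{H^1}² for every u ∈ H^1_0.
The interval has length L = 1, and Poincaré/coercivity depend only on L. Here a(u, u) = ∫(u')² + (7)·∫u².
Here c = 7 ≥ 1, so a(u,u) = ∫(u')² + c∫u² ≥ ∫(u')² + ∫u² = ||u||_{H^1}², i.e. α = 1 works. No larger α is possible: a(u,u) ≥ α||u||_{H^1}² means (1−α)∫(u')² ≥ (α−c)∫u², and for the modes u_n = sin(nπ(x−x₀)/L) (x₀ the left endpoint) one has ∫u_n²/∫(u_n')² = (L/(nπ))² → 0, so a(u_n,u_n)/||u_n||_{H^1}² → 1. Hence the optimal constant is α = 1.
Therefore α = 1.


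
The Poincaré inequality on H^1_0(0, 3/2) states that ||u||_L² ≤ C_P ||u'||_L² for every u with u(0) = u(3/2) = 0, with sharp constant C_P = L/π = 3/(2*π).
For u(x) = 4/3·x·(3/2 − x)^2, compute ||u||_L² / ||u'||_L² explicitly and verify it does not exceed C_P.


||u||_L² / ||u'||_L² = 3*sqrt(14)/28 < C_P = 3/(2*π).

u(x) = 4/3·x·(3/2 − x)^2, so u'(x) = (2*x - 3)*(2*x - 1).
u(x) = 4/3·x·(3/2 − x)^2 vanishes at x = 0 and x = 3/2, so u ∈ H^1_0(0, 3/2). Differentiate via the product rule and integrate the resulting polynomials term by term.
  ∫_0^3/2 u² dx = ∫_0^3/2 (16*x^6/9 - 32*x^5/3 + 24*x^4 - 24*x^3 + 9*x^2) dx. Term by term:
    ∫_0^3/2 16*x^6/9 dx = 243/56;  ∫_0^3/2 -32*x^5/3 dx = -81/4;  ∫_0^3/2 24*x^4 dx = 729/20;
    ∫_0^3/2 -24*x^3 dx = -243/8;  ∫_0^3/2 9*x^2 dx = 81/8.
  Sum: 243/56 − 81/4 + 729/20 − 243/8 + 81/8 = 81/280.
  ∫_0^3/2 (u')² dx = ∫_0^3/2 (16*x^4 - 64*x^3 + 88*x^2 - 48*x + 9) dx. Term by term:
    ∫_0^3/2 16*x^4 dx = 243/10;  ∫_0^3/2 -64*x^3 dx = -81;  ∫_0^3/2 88*x^2 dx = 99;
    ∫_0^3/2 -48*x dx = -54;  ∫_0^3/2 9 dx = 27/2.
  Sum: 243/10 − 81 + 99 − 54 + 27/2 = 9/5.
∫_0^3/2 u² dx = 81/280, so ||u||_L² = 9*sqrt(70)/140.
∫_0^3/2 (u')² dx = 9/5, so ||u'||_L² = 3*sqrt(5)/5.
Ratio ||u||_L² / ||u'||_L² = 3*sqrt(14)/28.
Sharp Poincaré constant on H^1_0(0, 3/2) is C_P = L/π = 3/(2*π), achieved by sin(2*π/3·x).
A polynomial bump cannot attain the sharp Poincaré constant (only the first sine eigenfunction does), so the ratio is strictly less than C_P, consistent with ||u||_L² ≤ C_P ||u'||_L².


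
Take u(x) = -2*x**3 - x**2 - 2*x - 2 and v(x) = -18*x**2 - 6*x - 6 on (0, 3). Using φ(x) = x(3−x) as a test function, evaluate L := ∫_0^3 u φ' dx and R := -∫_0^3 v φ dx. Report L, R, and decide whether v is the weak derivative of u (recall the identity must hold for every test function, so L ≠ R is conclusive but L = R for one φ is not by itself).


LHS = 477/5, RHS = 1431/5. No, v is not the weak derivative of u.

u(x) = -2*x**3 - x**2 - 2*x - 2, classical derivative u'(x) = -6*x**2 - 2*x - 2.
φ(x) = x(3−x), so φ'(x) = 3 - 2*x.
Note φ(0) = φ(3) = 0, so the boundary term u·φ vanishes.
LHS = ∫_0^3 u(x) φ'(x) dx = ∫_0^3 (4*x^4 - 4*x^3 + x^2 - 2*x - 6) dx. Term by term:
  ∫_0^3 4*x^4 dx = 972/5;  ∫_0^3 -4*x^3 dx = -81;  ∫_0^3 x^2 dx = 9;
  ∫_0^3 -2*x dx = -9;  ∫_0^3 -6 dx = -18.
Sum: 972/5 − 81 + 9 − 9 − 18 = 477/5.
So LHS = 477/5.
∫_0^3 v(x) φ(x) dx = ∫_0^3 (18*x^4 - 48*x^3 - 12*x^2 - 18*x) dx. Term by term:
  ∫_0^3 18*x^4 dx = 4374/5;  ∫_0^3 -48*x^3 dx = -972;  ∫_0^3 -12*x^2 dx = -108;
  ∫_0^3 -18*x dx = -81.
Sum: 4374/5 − 972 − 108 − 81 = -1431/5.
So RHS = -∫_0^3 v(x) φ(x) dx = 1431/5.
LHS − RHS = -954/5 ≠ 0, so the identity fails.
(For a valid weak derivative the identity must hold for EVERY test function, in particular this one. The failure shows v is NOT the weak derivative of u.)
Correct weak derivative would be u'(x) = -6*x**2 - 2*x - 2.


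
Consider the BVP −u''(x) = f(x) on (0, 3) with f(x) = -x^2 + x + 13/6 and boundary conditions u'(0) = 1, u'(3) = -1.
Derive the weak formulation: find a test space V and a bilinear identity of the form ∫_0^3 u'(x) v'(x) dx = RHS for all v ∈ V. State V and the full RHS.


V = H^1(0, 3) (v unrestricted at boundary; u is determined up to an additive constant); weak form: ∫_0^3 u'v' dx = ∫_0^3 (-x^2 + x + 13/6) v dx − v(3) − v(0) for all v ∈ V.

Multiply both sides by a test function v and integrate from 0 to 3:
  ∫_0^3 −u''(x) v(x) dx = ∫_0^3 f(x) v(x) dx.
Integrate the LHS by parts once:
  ∫_0^3 −u'' v dx = −[u'(x) v(x)]_0^3 + ∫_0^3 u'(x) v'(x) dx.
Thus ∫_0^3 u'(x) v'(x) dx = ∫_0^3 f(x) v(x) dx + [u'(x) v(x)]_0^3.
Choose V so that boundary terms are either known or forced to vanish.
u has inhomogeneous Neumann u'(0) = 1, u'(3) = -1. [u' v]_0^3 = (-1)·v(3) − (1)·v(0) = − v(3) − v(0). Take V = H^1(0, 3); boundary term becomes part of RHS.
Weak formulation: find u (satisfying any essential BC) such that ∫_0^3 u'(x) v'(x) dx = ∫_0^3 f v dx − v(3) − v(0) for all v ∈ V (Neumann data are natural BCs: they enter the RHS as boundary terms).
Substituting f(x) = -x^2 + x + 13/6, the right-hand side is ∫_0^3 (-x^2 + x + 13/6) v dx − v(3) − v(0).
Compatibility check (pure Neumann): taking v ≡ 1 ∈ V gives 0 = ∫_0^3 f dx + (-1) − (1), i.e. ∫_0^3 f dx must equal u'(0) − u'(3) = 2. Indeed ∫_0^3 (-x^2 + x + 13/6) dx = 2, so the data are compatible. The solution is then unique only up to an additive constant (fix it e.g. by requiring ∫_0^3 u dx = 0).


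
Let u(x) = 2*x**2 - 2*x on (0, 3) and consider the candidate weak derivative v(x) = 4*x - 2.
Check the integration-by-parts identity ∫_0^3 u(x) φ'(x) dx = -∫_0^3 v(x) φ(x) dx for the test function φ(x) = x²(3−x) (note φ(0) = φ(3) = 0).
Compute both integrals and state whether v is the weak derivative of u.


LHS = -351/10, RHS = -351/10. Yes, v = u' weakly.

u(x) = 2*x**2 - 2*x, classical derivative u'(x) = 4*x - 2.
φ(x) = x²(3−x), so φ'(x) = 3*x*(2 - x).
Note φ(0) = φ(3) = 0, so the boundary term u·φ vanishes.
LHS = ∫_0^3 u(x) φ'(x) dx = ∫_0^3 (-6*x^4 + 18*x^3 - 12*x^2) dx. Term by term:
  ∫_0^3 -6*x^4 dx = -1458/5;  ∫_0^3 18*x^3 dx = 729/2;  ∫_0^3 -12*x^2 dx = -108.
Sum: -1458/5 + 729/2 − 108 = -351/10.
So LHS = -351/10.
∫_0^3 v(x) φ(x) dx = ∫_0^3 (-4*x^4 + 14*x^3 - 6*x^2) dx. Term by term:
  ∫_0^3 -4*x^4 dx = -972/5;  ∫_0^3 14*x^3 dx = 567/2;  ∫_0^3 -6*x^2 dx = -54.
Sum: -972/5 + 567/2 − 54 = 351/10.
So RHS = -∫_0^3 v(x) φ(x) dx = -351/10.
LHS = RHS, so the identity holds for this test φ.
Moreover u is smooth here and v(x) = u'(x) = 4*x - 2 pointwise, so the identity holds for every test function. Hence v is the weak derivative of u.
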